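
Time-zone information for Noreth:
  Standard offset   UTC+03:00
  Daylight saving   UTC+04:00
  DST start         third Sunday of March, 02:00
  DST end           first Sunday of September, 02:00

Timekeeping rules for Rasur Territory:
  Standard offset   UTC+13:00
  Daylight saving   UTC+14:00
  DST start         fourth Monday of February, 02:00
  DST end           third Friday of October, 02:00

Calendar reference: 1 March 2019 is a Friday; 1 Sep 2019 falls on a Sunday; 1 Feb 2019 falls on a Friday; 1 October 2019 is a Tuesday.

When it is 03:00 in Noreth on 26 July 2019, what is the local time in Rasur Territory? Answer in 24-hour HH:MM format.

1 March 2019 is a Friday, so the first Sunday is March 3 and the third is March 17.
1 September 2019 is a Sunday, so the first Sunday is September 1.
26 July 2019 falls between 17 March and 1 September, so daylight saving is in effect and Noreth is at UTC+04:00.
03:00 Noreth − 4h = 23:00 UTC (rolling into the previous day, 25 July 2019).
1 February 2019 is a Friday, so the first Monday is February 4 and the fourth is February 25.
1 October 2019 is a Tuesday, so the first Friday is October 4 and the third is October 18.
At the standard offset (UTC+13:00), 23:00 UTC + 13h = 12:00 Rasur Territory standard time (rolling into the next day, 26 July 2019).
Daylight saving runs 25 February – 18 October; the standard-time date in Rasur Territory, 26 July 2019, is inside that window, so Rasur Territory is at UTC+14:00.
23:00 UTC + 14h = 13:00 Rasur Territory (rolling into the next day, 26 July 2019).

13:00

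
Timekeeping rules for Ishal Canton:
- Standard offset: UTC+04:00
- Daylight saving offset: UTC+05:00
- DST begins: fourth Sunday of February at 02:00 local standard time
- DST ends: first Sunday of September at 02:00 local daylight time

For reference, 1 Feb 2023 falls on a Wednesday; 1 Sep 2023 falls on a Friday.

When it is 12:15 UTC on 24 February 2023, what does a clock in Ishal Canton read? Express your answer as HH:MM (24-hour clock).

1 February 2023 is a Wednesday, so the first Sunday is February 5 and the fourth is February 26.
1 September 2023 is a Friday, so the first Sunday is September 3.
At the standard offset (UTC+04:00), 12:15 UTC + 4h = 16:15 Ishal Canton standard time.
The standard-time date in Ishal Canton, 24 February 2023, is outside the daylight-saving period (26 February – 3 September), so Ishal Canton is on standard time, UTC+04:00.
12:15 UTC + 4h = 16:15 local.

16:15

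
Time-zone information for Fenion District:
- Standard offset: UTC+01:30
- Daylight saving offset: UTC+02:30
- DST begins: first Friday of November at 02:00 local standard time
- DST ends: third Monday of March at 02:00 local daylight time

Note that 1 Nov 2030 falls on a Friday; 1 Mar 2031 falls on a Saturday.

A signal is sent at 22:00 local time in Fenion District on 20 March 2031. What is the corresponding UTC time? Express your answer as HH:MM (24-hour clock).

1 November 2030 is a Friday, so the first Friday is November 1.
1 March 2031 is a Saturday, so the first Monday is March 3 and the third is March 17.
Daylight saving runs 1 November 2030 – 17 March 2031; 20 March 2031 is outside that window, so Fenion District is on standard time at UTC+01:30.
22:00 local − 1h30m = 20:30 UTC.

20:30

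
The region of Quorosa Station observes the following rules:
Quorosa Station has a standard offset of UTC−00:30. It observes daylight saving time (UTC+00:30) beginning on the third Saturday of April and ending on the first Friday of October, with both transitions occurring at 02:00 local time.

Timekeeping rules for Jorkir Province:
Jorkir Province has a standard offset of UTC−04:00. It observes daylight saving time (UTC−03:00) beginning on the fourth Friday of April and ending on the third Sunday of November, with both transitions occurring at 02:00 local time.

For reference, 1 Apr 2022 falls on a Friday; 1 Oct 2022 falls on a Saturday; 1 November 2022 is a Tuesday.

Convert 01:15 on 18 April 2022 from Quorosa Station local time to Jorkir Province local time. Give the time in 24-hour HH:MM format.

20:45

1 April 2022 is a Friday, so the first Saturday is April 2 and the third is April 16.
1 October 2022 is a Saturday, so the first Friday is October 7.
18 April 2022 falls between 16 April and 7 October, so daylight saving is in effect and Quorosa Station is at UTC+00:30.
01:15 Quorosa Station − 0h30m = 00:45 UTC.
1 April 2022 is a Friday, so the first Friday is April 1 and the fourth is April 22.
1 November 2022 is a Tuesday, so the first Sunday is November 6 and the third is November 20.
At the standard offset (UTC−04:00), 00:45 UTC − 4h = 20:45 Jorkir Province standard time (rolling into the previous day, 17 April 2022).
Daylight saving runs 22 April – 20 November; the standard-time date in Jorkir Province, 17 April 2022, is outside that window, so Jorkir Province is on standard time at UTC−04:00.
00:45 UTC − 4h = 20:45 Jorkir Province (rolling into the previous day, 17 April 2022).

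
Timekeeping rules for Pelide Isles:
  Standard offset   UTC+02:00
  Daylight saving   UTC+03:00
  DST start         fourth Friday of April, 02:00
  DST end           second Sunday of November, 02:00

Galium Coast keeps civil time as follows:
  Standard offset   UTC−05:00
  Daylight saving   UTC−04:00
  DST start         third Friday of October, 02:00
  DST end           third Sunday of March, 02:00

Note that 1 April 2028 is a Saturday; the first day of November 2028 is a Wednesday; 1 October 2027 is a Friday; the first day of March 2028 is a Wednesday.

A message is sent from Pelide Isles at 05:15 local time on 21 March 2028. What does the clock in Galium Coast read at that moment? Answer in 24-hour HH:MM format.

22:15

1 April 2028 is a Saturday, so the first Friday is April 7 and the fourth is April 28.
1 November 2028 is a Wednesday, so the first Sunday is November 5 and the second is November 12.
Daylight saving runs 28 April – 12 November; 21 March 2028 is outside that window, so Pelide Isles is on standard time at UTC+02:00.
05:15 Pelide Isles − 2h = 03:15 UTC.
1 October 2027 is a Friday, so the first Friday is October 1 and the third is October 15.
1 March 2028 is a Wednesday, so the first Sunday is March 5 and the third is March 19.
At the standard offset (UTC−05:00), 03:15 UTC − 5h = 22:15 Galium Coast standard time (rolling into the previous day, 20 March 2028).
Daylight saving runs 15 October 2027 – 19 March 2028; the standard-time date in Galium Coast, 20 March 2028, is outside that window, so Galium Coast is on standard time at UTC−05:00.
03:15 UTC − 5h = 22:15 Galium Coast (rolling into the previous day, 20 March 2028).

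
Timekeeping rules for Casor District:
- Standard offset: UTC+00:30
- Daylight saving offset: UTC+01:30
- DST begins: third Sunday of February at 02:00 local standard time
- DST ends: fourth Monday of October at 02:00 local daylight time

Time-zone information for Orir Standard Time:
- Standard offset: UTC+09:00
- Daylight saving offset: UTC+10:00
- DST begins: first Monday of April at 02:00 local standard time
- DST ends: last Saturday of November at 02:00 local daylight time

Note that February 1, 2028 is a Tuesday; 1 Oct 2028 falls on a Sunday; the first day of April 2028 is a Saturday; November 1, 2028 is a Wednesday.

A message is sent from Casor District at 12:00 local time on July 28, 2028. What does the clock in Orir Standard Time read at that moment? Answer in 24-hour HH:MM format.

20:30

1 February 2028 is a Tuesday, so the first Sunday is February 6 and the third is February 20.
1 October 2028 is a Sunday, so the first Monday is October 2 and the fourth is October 23.
July 28, 2028 falls between 20 February and 23 October, so daylight saving is in effect and Casor District is at UTC+01:30.
12:00 Casor District − 1h30m = 10:30 UTC.
1 April 2028 is a Saturday, so the first Monday is April 3.
1 November 2028 is a Wednesday, so Saturdays fall on 4, 11, 18, 25; the last is November 25.
At the standard offset (UTC+09:00), 10:30 UTC + 9h = 19:30 Orir Standard Time standard time.
Daylight saving runs 3 April – 25 November; the standard-time date in Orir Standard Time, July 28, 2028, is inside that window, so Orir Standard Time is at UTC+10:00.
10:30 UTC + 10h = 20:30 Orir Standard Time.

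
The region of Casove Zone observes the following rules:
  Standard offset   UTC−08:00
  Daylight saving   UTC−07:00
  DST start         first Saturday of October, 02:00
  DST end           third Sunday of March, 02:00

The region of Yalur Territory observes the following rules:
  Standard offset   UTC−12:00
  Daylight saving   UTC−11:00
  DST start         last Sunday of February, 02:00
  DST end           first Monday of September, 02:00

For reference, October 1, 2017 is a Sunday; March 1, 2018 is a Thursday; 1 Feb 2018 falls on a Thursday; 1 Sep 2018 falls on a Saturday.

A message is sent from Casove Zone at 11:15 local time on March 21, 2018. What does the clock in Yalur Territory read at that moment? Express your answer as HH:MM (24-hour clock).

08:15

1 October 2017 is a Sunday, so the first Saturday is October 7.
1 March 2018 is a Thursday, so the first Sunday is March 4 and the third is March 18.
March 21, 2018 does not fall between 7 October 2017 and 18 March 2018, so daylight saving is not in effect and Casove Zone is at UTC−08:00.
11:15 Casove Zone + 8h = 19:15 UTC.
1 February 2018 is a Thursday, so Sundays fall on 4, 11, 18, 25; the last is February 25.
1 September 2018 is a Saturday, so the first Monday is September 3.
At the standard offset (UTC−12:00), 19:15 UTC − 12h = 07:15 Yalur Territory standard time.
The standard-time date in Yalur Territory, March 21, 2018, falls between 25 February and 3 September, so daylight saving is in effect and Yalur Territory is at UTC−11:00.
19:15 UTC − 11h = 08:15 Yalur Territory.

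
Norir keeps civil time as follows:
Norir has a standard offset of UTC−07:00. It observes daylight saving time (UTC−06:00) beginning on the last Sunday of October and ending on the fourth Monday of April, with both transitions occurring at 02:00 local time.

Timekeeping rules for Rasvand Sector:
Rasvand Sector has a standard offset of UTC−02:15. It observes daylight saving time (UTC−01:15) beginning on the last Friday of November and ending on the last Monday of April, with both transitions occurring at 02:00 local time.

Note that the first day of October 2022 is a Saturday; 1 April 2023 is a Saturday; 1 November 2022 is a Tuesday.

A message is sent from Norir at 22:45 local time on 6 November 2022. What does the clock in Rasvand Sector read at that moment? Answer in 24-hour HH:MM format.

02:30

1 October 2022 is a Saturday, so Sundays fall on 2, 9, 16, 23, 30; the last is October 30.
1 April 2023 is a Saturday, so the first Monday is April 3 and the fourth is April 24.
6 November 2022 falls between 30 October 2022 and 24 April 2023, so daylight saving is in effect and Norir is at UTC−06:00.
22:45 Norir + 6h = 04:45 UTC (rolling into the next day, 7 November 2022).
1 November 2022 is a Tuesday, so Fridays fall on 4, 11, 18, 25; the last is November 25.
1 April 2023 is a Saturday, so Mondays fall on 3, 10, 17, 24; the last is April 24.
At the standard offset (UTC−02:15), 04:45 UTC − 2h15m = 02:30 Rasvand Sector standard time.
The standard-time date in Rasvand Sector, 7 November 2022, does not fall between 25 November 2022 and 24 April 2023, so daylight saving is not in effect and Rasvand Sector is at UTC−02:15.
04:45 UTC − 2h15m = 02:30 Rasvand Sector.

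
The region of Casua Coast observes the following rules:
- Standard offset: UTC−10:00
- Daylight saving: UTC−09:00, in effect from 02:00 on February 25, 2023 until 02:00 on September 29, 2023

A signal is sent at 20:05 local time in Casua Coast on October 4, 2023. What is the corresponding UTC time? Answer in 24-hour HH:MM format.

October 4, 2023 does not fall between 25 February and 29 September, so daylight saving is not in effect and Casua Coast is at UTC−10:00.
20:05 local + 10h = 06:05 UTC (rolling into the next day, 5 October 2023).

06:05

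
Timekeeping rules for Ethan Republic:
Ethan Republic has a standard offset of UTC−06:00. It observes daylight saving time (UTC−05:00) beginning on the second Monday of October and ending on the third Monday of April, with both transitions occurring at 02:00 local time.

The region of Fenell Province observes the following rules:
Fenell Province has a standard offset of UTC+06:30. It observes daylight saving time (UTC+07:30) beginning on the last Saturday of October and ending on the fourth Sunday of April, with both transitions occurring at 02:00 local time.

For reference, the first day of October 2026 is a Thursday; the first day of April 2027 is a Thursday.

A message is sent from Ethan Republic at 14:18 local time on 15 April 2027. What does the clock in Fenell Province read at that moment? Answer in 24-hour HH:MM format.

02:48

1 October 2026 is a Thursday, so the first Monday is October 5 and the second is October 12.
1 April 2027 is a Thursday, so the first Monday is April 5 and the third is April 19.
15 April 2027 lies within the daylight-saving period (12 October 2026 – 19 April 2027), so Ethan Republic is on daylight time, UTC−05:00.
14:18 Ethan Republic + 5h = 19:18 UTC.
1 October 2026 is a Thursday, so Saturdays fall on 3, 10, 17, 24, 31; the last is October 31.
1 April 2027 is a Thursday, so the first Sunday is April 4 and the fourth is April 25.
At the standard offset (UTC+06:30), 19:18 UTC + 6h30m = 01:48 Fenell Province standard time (rolling into the next day, 16 April 2027).
The standard-time date in Fenell Province, 16 April 2027, falls between 31 October 2026 and 25 April 2027, so daylight saving is in effect and Fenell Province is at UTC+07:30.
19:18 UTC + 7h30m = 02:48 Fenell Province (rolling into the next day, 16 April 2027).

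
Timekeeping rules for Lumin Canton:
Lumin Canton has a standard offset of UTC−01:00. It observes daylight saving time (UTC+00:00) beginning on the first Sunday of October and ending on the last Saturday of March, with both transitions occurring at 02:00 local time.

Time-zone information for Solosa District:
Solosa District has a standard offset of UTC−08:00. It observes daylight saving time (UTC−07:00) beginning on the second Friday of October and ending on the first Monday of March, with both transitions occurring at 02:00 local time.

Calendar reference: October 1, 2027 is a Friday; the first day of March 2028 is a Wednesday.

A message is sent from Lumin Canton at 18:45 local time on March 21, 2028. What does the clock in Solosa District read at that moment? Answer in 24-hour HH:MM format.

1 October 2027 is a Friday, so the first Sunday is October 3.
1 March 2028 is a Wednesday, so Saturdays fall on 4, 11, 18, 25; the last is March 25.
March 21, 2028 lies within the daylight-saving period (3 October 2027 – 25 March 2028), so Lumin Canton is on daylight time, UTC+00:00.
18:45 Lumin Canton − 0h = 18:45 UTC.
1 October 2027 is a Friday, so the first Friday is October 1 and the second is October 8.
1 March 2028 is a Wednesday, so the first Monday is March 6.
At the standard offset (UTC−08:00), 18:45 UTC − 8h = 10:45 Solosa District standard time.
The standard-time date in Solosa District, March 21, 2028, does not fall between 8 October 2027 and 6 March 2028, so daylight saving is not in effect and Solosa District is at UTC−08:00.
18:45 UTC − 8h = 10:45 Solosa District.

10:45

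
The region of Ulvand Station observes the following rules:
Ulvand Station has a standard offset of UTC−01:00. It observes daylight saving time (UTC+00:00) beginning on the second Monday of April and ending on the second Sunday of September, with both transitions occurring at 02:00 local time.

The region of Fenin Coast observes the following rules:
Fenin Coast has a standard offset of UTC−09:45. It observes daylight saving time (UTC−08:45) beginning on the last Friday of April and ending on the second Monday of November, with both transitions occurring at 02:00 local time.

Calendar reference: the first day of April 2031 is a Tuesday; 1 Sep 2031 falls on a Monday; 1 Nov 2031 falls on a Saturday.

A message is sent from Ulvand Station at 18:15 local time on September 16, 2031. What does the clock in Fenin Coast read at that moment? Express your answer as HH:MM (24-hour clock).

1 April 2031 is a Tuesday, so the first Monday is April 7 and the second is April 14.
1 September 2031 is a Monday, so the first Sunday is September 7 and the second is September 14.
September 16, 2031 is outside the daylight-saving period (14 April – 14 September), so Ulvand Station is on standard time, UTC−01:00.
18:15 Ulvand Station + 1h = 19:15 UTC.
1 April 2031 is a Tuesday, so Fridays fall on 4, 11, 18, 25; the last is April 25.
1 November 2031 is a Saturday, so the first Monday is November 3 and the second is November 10.
At the standard offset (UTC−09:45), 19:15 UTC − 9h45m = 09:30 Fenin Coast standard time.
Daylight saving runs 25 April – 10 November; the standard-time date in Fenin Coast, September 16, 2031, is inside that window, so Fenin Coast is at UTC−08:45.
19:15 UTC − 8h45m = 10:30 Fenin Coast.

10:30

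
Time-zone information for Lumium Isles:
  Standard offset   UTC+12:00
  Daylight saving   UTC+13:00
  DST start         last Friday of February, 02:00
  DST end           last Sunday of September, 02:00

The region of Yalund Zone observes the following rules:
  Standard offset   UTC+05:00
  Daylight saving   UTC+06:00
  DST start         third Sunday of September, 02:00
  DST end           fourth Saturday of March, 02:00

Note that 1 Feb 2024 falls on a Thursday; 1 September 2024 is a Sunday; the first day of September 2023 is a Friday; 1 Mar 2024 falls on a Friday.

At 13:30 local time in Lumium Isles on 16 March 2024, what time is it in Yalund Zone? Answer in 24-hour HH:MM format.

1 February 2024 is a Thursday, so Fridays fall on 2, 9, 16, 23; the last is February 23.
1 September 2024 is a Sunday, so Sundays fall on 1, 8, 15, 22, 29; the last is September 29.
16 March 2024 lies within the daylight-saving period (23 February – 29 September), so Lumium Isles is on daylight time, UTC+13:00.
13:30 Lumium Isles − 13h = 00:30 UTC.
1 September 2023 is a Friday, so the first Sunday is September 3 and the third is September 17.
1 March 2024 is a Friday, so the first Saturday is March 2 and the fourth is March 23.
At the standard offset (UTC+05:00), 00:30 UTC + 5h = 05:30 Yalund Zone standard time.
The standard-time date in Yalund Zone, 16 March 2024, lies within the daylight-saving period (17 September 2023 – 23 March 2024), so Yalund Zone is on daylight time, UTC+06:00.
00:30 UTC + 6h = 06:30 Yalund Zone.

06:30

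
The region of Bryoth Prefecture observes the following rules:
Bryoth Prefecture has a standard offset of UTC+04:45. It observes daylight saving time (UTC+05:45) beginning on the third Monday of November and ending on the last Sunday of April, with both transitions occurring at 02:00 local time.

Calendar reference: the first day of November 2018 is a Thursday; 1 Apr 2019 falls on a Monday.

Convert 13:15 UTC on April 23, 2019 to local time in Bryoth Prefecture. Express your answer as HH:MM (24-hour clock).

1 November 2018 is a Thursday, so the first Monday is November 5 and the third is November 19.
1 April 2019 is a Monday, so Sundays fall on 7, 14, 21, 28; the last is April 28.
At the standard offset (UTC+04:45), 13:15 UTC + 4h45m = 18:00 Bryoth Prefecture standard time.
Daylight saving runs 19 November 2018 – 28 April 2019; the standard-time date in Bryoth Prefecture, April 23, 2019, is inside that window, so Bryoth Prefecture is at UTC+05:45.
13:15 UTC + 5h45m = 19:00 local.

19:00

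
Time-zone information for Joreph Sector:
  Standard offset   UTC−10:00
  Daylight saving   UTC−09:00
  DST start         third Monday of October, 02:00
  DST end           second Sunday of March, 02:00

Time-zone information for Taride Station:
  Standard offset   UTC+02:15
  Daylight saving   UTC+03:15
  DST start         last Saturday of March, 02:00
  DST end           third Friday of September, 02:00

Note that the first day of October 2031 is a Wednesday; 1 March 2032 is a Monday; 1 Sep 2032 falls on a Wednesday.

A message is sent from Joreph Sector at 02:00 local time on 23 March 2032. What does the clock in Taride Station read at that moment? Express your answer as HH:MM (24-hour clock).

1 October 2031 is a Wednesday, so the first Monday is October 6 and the third is October 20.
1 March 2032 is a Monday, so the first Sunday is March 7 and the second is March 14.
Daylight saving runs 20 October 2031 – 14 March 2032; 23 March 2032 is outside that window, so Joreph Sector is on standard time at UTC−10:00.
02:00 Joreph Sector + 10h = 12:00 UTC.
1 March 2032 is a Monday, so Saturdays fall on 6, 13, 20, 27; the last is March 27.
1 September 2032 is a Wednesday, so the first Friday is September 3 and the third is September 17.
At the standard offset (UTC+02:15), 12:00 UTC + 2h15m = 14:15 Taride Station standard time.
The standard-time date in Taride Station, 23 March 2032, does not fall between 27 March and 17 September, so daylight saving is not in effect and Taride Station is at UTC+02:15.
12:00 UTC + 2h15m = 14:15 Taride Station.

14:15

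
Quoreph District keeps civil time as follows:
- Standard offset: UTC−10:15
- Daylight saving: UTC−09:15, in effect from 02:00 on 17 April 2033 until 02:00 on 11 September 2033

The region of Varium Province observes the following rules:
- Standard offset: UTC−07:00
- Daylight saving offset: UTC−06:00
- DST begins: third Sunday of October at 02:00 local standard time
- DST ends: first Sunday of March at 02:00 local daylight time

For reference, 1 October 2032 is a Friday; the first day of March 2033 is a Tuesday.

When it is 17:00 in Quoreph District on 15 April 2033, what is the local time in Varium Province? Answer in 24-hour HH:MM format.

20:15

Daylight saving runs 17 April – 11 September; 15 April 2033 is outside that window, so Quoreph District is on standard time at UTC−10:15.
17:00 Quoreph District + 10h15m = 03:15 UTC (rolling into the next day, 16 April 2033).
1 October 2032 is a Friday, so the first Sunday is October 3 and the third is October 17.
1 March 2033 is a Tuesday, so the first Sunday is March 6.
At the standard offset (UTC−07:00), 03:15 UTC − 7h = 20:15 Varium Province standard time (rolling into the previous day, 15 April 2033).
The standard-time date in Varium Province, 15 April 2033, does not fall between 17 October 2032 and 6 March 2033, so daylight saving is not in effect and Varium Province is at UTC−07:00.
03:15 UTC − 7h = 20:15 Varium Province (rolling into the previous day, 15 April 2033).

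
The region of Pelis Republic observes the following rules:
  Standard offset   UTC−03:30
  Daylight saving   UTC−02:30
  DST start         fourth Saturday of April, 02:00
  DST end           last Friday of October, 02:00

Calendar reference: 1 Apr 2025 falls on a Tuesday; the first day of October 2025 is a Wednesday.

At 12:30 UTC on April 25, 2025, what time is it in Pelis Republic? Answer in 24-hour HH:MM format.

1 April 2025 is a Tuesday, so the first Saturday is April 5 and the fourth is April 26.
1 October 2025 is a Wednesday, so Fridays fall on 3, 10, 17, 24, 31; the last is October 31.
At the standard offset (UTC−03:30), 12:30 UTC − 3h30m = 09:00 Pelis Republic standard time.
The standard-time date in Pelis Republic, April 25, 2025, is outside the daylight-saving period (26 April – 31 October), so Pelis Republic is on standard time, UTC−03:30.
12:30 UTC − 3h30m = 09:00 local.

09:00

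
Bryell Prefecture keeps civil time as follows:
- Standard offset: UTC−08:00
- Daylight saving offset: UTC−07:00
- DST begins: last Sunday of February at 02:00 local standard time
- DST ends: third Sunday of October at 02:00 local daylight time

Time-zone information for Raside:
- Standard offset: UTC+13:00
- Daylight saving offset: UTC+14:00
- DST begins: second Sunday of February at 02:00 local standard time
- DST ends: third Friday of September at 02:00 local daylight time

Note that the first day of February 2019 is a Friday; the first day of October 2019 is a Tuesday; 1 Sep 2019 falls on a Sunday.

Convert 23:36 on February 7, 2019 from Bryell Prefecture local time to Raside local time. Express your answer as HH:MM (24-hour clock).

20:36

1 February 2019 is a Friday, so Sundays fall on 3, 10, 17, 24; the last is February 24.
1 October 2019 is a Tuesday, so the first Sunday is October 6 and the third is October 20.
Daylight saving runs 24 February – 20 October; February 7, 2019 is outside that window, so Bryell Prefecture is on standard time at UTC−08:00.
23:36 Bryell Prefecture + 8h = 07:36 UTC (rolling into the next day, 8 February 2019).
1 February 2019 is a Friday, so the first Sunday is February 3 and the second is February 10.
1 September 2019 is a Sunday, so the first Friday is September 6 and the third is September 20.
At the standard offset (UTC+13:00), 07:36 UTC + 13h = 20:36 Raside standard time.
The standard-time date in Raside, February 8, 2019, is outside the daylight-saving period (10 February – 20 September), so Raside is on standard time, UTC+13:00.
07:36 UTC + 13h = 20:36 Raside.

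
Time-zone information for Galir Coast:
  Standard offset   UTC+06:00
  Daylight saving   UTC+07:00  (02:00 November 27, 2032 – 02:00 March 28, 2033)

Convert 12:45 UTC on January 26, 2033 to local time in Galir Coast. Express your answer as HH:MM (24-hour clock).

At the standard offset (UTC+06:00), 12:45 UTC + 6h = 18:45 Galir Coast standard time.
Daylight saving runs 27 November 2032 – 28 March 2033; the standard-time date in Galir Coast, January 26, 2033, is inside that window, so Galir Coast is at UTC+07:00.
12:45 UTC + 7h = 19:45 local.

19:45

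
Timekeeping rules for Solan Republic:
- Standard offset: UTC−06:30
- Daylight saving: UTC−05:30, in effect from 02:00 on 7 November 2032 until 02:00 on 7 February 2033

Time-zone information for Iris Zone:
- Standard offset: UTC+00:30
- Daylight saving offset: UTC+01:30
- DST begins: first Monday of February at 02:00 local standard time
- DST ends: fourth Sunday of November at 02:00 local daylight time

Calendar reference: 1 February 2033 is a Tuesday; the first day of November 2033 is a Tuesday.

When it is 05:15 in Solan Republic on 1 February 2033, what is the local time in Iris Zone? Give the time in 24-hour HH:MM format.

11:15

1 February 2033 falls between 7 November 2032 and 7 February 2033, so daylight saving is in effect and Solan Republic is at UTC−05:30.
05:15 Solan Republic + 5h30m = 10:45 UTC.
1 February 2033 is a Tuesday, so the first Monday is February 7.
1 November 2033 is a Tuesday, so the first Sunday is November 6 and the fourth is November 27.
At the standard offset (UTC+00:30), 10:45 UTC + 0h30m = 11:15 Iris Zone standard time.
The standard-time date in Iris Zone, 1 February 2033, does not fall between 7 February and 27 November, so daylight saving is not in effect and Iris Zone is at UTC+00:30.
10:45 UTC + 0h30m = 11:15 Iris Zone.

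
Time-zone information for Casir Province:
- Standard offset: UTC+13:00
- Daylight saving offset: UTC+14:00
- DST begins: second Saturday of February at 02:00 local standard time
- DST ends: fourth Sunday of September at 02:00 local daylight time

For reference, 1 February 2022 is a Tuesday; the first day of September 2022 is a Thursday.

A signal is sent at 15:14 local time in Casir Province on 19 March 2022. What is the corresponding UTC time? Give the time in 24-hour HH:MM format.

1 February 2022 is a Tuesday, so the first Saturday is February 5 and the second is February 12.
1 September 2022 is a Thursday, so the first Sunday is September 4 and the fourth is September 25.
19 March 2022 lies within the daylight-saving period (12 February – 25 September), so Casir Province is on daylight time, UTC+14:00.
15:14 local − 14h = 01:14 UTC.

01:14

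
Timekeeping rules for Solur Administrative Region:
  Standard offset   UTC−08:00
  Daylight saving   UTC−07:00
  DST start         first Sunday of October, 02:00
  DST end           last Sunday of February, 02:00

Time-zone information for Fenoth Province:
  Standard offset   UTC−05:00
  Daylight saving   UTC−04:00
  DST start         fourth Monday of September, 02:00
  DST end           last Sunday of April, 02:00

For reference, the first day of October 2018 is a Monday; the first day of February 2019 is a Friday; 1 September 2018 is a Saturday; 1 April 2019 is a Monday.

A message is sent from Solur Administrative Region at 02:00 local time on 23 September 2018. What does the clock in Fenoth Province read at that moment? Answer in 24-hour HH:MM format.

05:00

1 October 2018 is a Monday, so the first Sunday is October 7.
1 February 2019 is a Friday, so Sundays fall on 3, 10, 17, 24; the last is February 24.
Daylight saving runs 7 October 2018 – 24 February 2019; 23 September 2018 is outside that window, so Solur Administrative Region is on standard time at UTC−08:00.
02:00 Solur Administrative Region + 8h = 10:00 UTC.
1 September 2018 is a Saturday, so the first Monday is September 3 and the fourth is September 24.
1 April 2019 is a Monday, so Sundays fall on 7, 14, 21, 28; the last is April 28.
At the standard offset (UTC−05:00), 10:00 UTC − 5h = 05:00 Fenoth Province standard time.
The standard-time date in Fenoth Province, 23 September 2018, is outside the daylight-saving period (24 September 2018 – 28 April 2019), so Fenoth Province is on standard time, UTC−05:00.
10:00 UTC − 5h = 05:00 Fenoth Province.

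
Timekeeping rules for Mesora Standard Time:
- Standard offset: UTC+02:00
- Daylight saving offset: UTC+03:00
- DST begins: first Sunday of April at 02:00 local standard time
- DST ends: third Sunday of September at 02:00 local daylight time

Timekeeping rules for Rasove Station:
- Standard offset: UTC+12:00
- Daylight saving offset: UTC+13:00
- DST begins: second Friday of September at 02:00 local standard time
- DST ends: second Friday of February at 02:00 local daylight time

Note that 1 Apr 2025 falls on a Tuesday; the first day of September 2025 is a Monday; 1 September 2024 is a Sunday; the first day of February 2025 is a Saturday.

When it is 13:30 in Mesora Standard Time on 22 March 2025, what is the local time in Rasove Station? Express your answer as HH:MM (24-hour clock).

23:30

1 April 2025 is a Tuesday, so the first Sunday is April 6.
1 September 2025 is a Monday, so the first Sunday is September 7 and the third is September 21.
Daylight saving runs 6 April – 21 September; 22 March 2025 is outside that window, so Mesora Standard Time is on standard time at UTC+02:00.
13:30 Mesora Standard Time − 2h = 11:30 UTC.
1 September 2024 is a Sunday, so the first Friday is September 6 and the second is September 13.
1 February 2025 is a Saturday, so the first Friday is February 7 and the second is February 14.
At the standard offset (UTC+12:00), 11:30 UTC + 12h = 23:30 Rasove Station standard time.
The standard-time date in Rasove Station, 22 March 2025, does not fall between 13 September 2024 and 14 February 2025, so daylight saving is not in effect and Rasove Station is at UTC+12:00.
11:30 UTC + 12h = 23:30 Rasove Station.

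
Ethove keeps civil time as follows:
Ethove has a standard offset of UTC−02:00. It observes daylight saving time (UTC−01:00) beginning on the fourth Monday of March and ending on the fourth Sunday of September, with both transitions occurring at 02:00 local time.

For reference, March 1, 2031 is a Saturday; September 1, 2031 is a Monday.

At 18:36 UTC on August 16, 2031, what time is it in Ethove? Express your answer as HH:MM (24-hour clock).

17:36

1 March 2031 is a Saturday, so the first Monday is March 3 and the fourth is March 24.
1 September 2031 is a Monday, so the first Sunday is September 7 and the fourth is September 28.
At the standard offset (UTC−02:00), 18:36 UTC − 2h = 16:36 Ethove standard time.
The standard-time date in Ethove, August 16, 2031, lies within the daylight-saving period (24 March – 28 September), so Ethove is on daylight time, UTC−01:00.
18:36 UTC − 1h = 17:36 local.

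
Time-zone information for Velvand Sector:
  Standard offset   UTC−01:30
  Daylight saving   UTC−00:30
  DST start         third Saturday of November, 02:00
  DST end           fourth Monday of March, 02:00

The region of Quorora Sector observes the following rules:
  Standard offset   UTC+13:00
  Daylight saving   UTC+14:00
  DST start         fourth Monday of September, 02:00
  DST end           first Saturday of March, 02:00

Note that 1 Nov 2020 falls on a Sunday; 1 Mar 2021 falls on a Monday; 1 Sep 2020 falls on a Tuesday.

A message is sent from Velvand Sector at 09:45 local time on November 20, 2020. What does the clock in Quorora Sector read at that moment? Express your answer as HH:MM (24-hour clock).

01:15

1 November 2020 is a Sunday, so the first Saturday is November 7 and the third is November 21.
1 March 2021 is a Monday, so the first Monday is March 1 and the fourth is March 22.
Daylight saving runs 21 November 2020 – 22 March 2021; November 20, 2020 is outside that window, so Velvand Sector is on standard time at UTC−01:30.
09:45 Velvand Sector + 1h30m = 11:15 UTC.
1 September 2020 is a Tuesday, so the first Monday is September 7 and the fourth is September 28.
1 March 2021 is a Monday, so the first Saturday is March 6.
At the standard offset (UTC+13:00), 11:15 UTC + 13h = 00:15 Quorora Sector standard time (rolling into the next day, 21 November 2020).
The standard-time date in Quorora Sector, November 21, 2020, falls between 28 September 2020 and 6 March 2021, so daylight saving is in effect and Quorora Sector is at UTC+14:00.
11:15 UTC + 14h = 01:15 Quorora Sector (rolling into the next day, 21 November 2020).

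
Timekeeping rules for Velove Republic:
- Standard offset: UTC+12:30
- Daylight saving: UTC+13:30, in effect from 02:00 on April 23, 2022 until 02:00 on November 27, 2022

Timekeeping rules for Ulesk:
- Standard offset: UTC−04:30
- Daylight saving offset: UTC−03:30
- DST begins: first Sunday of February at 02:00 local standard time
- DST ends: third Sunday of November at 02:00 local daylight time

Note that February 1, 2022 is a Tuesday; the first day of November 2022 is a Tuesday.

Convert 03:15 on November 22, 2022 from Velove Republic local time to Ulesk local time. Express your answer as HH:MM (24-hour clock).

09:15

November 22, 2022 lies within the daylight-saving period (23 April – 27 November), so Velove Republic is on daylight time, UTC+13:30.
03:15 Velove Republic − 13h30m = 13:45 UTC (rolling into the previous day, 21 November 2022).
1 February 2022 is a Tuesday, so the first Sunday is February 6.
1 November 2022 is a Tuesday, so the first Sunday is November 6 and the third is November 20.
At the standard offset (UTC−04:30), 13:45 UTC − 4h30m = 09:15 Ulesk standard time.
The standard-time date in Ulesk, November 21, 2022, does not fall between 6 February and 20 November, so daylight saving is not in effect and Ulesk is at UTC−04:30.
13:45 UTC − 4h30m = 09:15 Ulesk.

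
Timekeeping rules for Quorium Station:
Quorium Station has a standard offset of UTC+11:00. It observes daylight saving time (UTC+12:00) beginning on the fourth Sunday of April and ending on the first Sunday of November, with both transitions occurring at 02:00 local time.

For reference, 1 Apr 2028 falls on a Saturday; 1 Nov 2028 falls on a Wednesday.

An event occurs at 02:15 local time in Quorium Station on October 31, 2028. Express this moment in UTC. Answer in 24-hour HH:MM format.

1 April 2028 is a Saturday, so the first Sunday is April 2 and the fourth is April 23.
1 November 2028 is a Wednesday, so the first Sunday is November 5.
October 31, 2028 falls between 23 April and 5 November, so daylight saving is in effect and Quorium Station is at UTC+12:00.
02:15 local − 12h = 14:15 UTC (rolling into the previous day, 30 October 2028).

14:15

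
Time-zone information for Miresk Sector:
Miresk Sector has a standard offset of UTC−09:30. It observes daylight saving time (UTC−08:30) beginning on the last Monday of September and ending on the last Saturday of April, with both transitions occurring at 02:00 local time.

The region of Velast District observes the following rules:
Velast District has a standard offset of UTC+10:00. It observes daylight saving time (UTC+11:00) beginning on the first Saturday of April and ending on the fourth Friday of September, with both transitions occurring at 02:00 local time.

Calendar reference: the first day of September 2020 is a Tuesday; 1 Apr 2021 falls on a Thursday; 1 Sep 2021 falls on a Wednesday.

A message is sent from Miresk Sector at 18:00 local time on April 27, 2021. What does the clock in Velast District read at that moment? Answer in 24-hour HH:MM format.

14:30

1 September 2020 is a Tuesday, so Mondays fall on 7, 14, 21, 28; the last is September 28.
1 April 2021 is a Thursday, so Saturdays fall on 3, 10, 17, 24; the last is April 24.
Daylight saving runs 28 September 2020 – 24 April 2021; April 27, 2021 is outside that window, so Miresk Sector is on standard time at UTC−09:30.
18:00 Miresk Sector + 9h30m = 03:30 UTC (rolling into the next day, 28 April 2021).
1 April 2021 is a Thursday, so the first Saturday is April 3.
1 September 2021 is a Wednesday, so the first Friday is September 3 and the fourth is September 24.
At the standard offset (UTC+10:00), 03:30 UTC + 10h = 13:30 Velast District standard time.
The standard-time date in Velast District, April 28, 2021, lies within the daylight-saving period (3 April – 24 September), so Velast District is on daylight time, UTC+11:00.
03:30 UTC + 11h = 14:30 Velast District.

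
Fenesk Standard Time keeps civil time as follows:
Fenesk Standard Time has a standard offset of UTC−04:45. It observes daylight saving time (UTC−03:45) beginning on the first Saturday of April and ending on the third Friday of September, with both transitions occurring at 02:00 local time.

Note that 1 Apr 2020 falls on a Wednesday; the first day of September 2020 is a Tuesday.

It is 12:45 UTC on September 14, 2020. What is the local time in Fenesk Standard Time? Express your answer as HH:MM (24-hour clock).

09:00

1 April 2020 is a Wednesday, so the first Saturday is April 4.
1 September 2020 is a Tuesday, so the first Friday is September 4 and the third is September 18.
At the standard offset (UTC−04:45), 12:45 UTC − 4h45m = 08:00 Fenesk Standard Time standard time.
Daylight saving runs 4 April – 18 September; the standard-time date in Fenesk Standard Time, September 14, 2020, is inside that window, so Fenesk Standard Time is at UTC−03:45.
12:45 UTC − 3h45m = 09:00 local.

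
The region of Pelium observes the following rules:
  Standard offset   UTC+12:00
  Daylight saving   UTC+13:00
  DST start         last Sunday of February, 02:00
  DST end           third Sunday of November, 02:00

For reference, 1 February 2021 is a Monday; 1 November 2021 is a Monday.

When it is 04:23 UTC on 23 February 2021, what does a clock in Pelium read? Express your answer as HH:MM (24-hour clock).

16:23

1 February 2021 is a Monday, so Sundays fall on 7, 14, 21, 28; the last is February 28.
1 November 2021 is a Monday, so the first Sunday is November 7 and the third is November 21.
At the standard offset (UTC+12:00), 04:23 UTC + 12h = 16:23 Pelium standard time.
The standard-time date in Pelium, 23 February 2021, is outside the daylight-saving period (28 February – 21 November), so Pelium is on standard time, UTC+12:00.
04:23 UTC + 12h = 16:23 local.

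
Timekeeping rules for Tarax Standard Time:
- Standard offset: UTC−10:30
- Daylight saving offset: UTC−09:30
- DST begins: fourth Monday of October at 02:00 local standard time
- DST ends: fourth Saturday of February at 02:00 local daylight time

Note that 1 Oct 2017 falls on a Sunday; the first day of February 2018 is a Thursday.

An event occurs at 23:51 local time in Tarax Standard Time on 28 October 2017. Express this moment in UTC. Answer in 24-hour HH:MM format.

09:21

1 October 2017 is a Sunday, so the first Monday is October 2 and the fourth is October 23.
1 February 2018 is a Thursday, so the first Saturday is February 3 and the fourth is February 24.
28 October 2017 lies within the daylight-saving period (23 October 2017 – 24 February 2018), so Tarax Standard Time is on daylight time, UTC−09:30.
23:51 local + 9h30m = 09:21 UTC (rolling into the next day, 29 October 2017).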